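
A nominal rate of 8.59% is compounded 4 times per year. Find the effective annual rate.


Formula: EAR = (1 + r/m)^m - 1
Period rate: r/m = 0.0859 / 4 = 0.021475
Compounding: (1 + 0.021475)^4 = 1.088707
EAR = 1.088707 - 1 = 0.088707

0.088707


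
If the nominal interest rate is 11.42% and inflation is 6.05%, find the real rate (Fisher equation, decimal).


Formula: (1 + r_real) = (1 + r_nom) / (1 + inflation)
Substituting: (1 + r_real) = 1.1142 / 1.0605
(1 + r_real) = 1.050636
r_real = 1.050636 - 1 = 0.050636

0.050636


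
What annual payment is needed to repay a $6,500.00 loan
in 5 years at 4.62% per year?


Formula: PMT = PV * r / (1 - (1+r)^(-n))
Denominator: 1 - (1 + 0.0462)^(-5) = 0.20214
Numerator: $6,500.00 * 0.0462 = 300.3
PMT = 300.3 / 0.20214 = $1,485.60

$1,485.60


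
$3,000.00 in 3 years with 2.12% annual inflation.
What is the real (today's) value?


Formula: Real value = nominal / (1 + inflation)^years
Price level: (1 + 0.0212)^3 = 1.064958
Real value = $3,000.00 / 1.064958 = $2,817.01

$2,817.01


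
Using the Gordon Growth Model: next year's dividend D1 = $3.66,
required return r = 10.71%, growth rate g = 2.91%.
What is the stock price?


Formula: P = D1 / (r - g)
Spread: r - g = 0.1071 - 0.0291 = 0.078
Substituting: P = $3.66 / 0.078
P = $46.92

$46.92


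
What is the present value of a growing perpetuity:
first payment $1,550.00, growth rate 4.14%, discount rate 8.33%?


Formula: PV = C / (r - g)
Spread: r - g = 0.0833 - 0.0414 = 0.0419
Substituting: PV = $1,550.00 / 0.0419
PV = $36,992.84

$36,992.84


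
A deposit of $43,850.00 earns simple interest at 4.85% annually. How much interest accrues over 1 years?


Formula: I = P * r * t
Substituting: I = $43,850.00 * 0.0485 * 1
Step: I = $43,850.00 * 0.0485
I = $2,126.73

$2,126.73


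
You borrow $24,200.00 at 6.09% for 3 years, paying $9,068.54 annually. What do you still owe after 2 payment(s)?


Formula: Balance = PV*(1+r)^k - PMT*((1+r)^k - 1)/r
Growth: (1 + 0.0609)^2 = 1.125509
Accumulated factor: ((1+r)^k - 1)/r = 2.0609
Balance = $24,200.00 * 1.125509 - $9,068.54 * 2.0609
Balance = $8,547.96

$8,547.96


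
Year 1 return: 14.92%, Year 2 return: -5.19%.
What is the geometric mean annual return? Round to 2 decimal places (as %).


Formula: Geometric mean = ((1+r1)*(1+r2))^(1/2) - 1
Product: (1 + 0.1492) * (1 + -0.0519) = 1.1492 * 0.9481 = 1.089557
Square root: 1.089557^0.5 = 1.043818
Geometric mean = 1.043818 - 1 = 0.043818
As percentage: 4.38%

4.38%


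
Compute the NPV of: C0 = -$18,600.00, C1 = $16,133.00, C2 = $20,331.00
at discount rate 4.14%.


Formula: NPV = C0 + C1/(1+r) + C2/(1+r)^2
Discount C1: $16,133.00 / (1 + 0.0414) = $15,491.65
Discount C2: $20,331.00 / (1 + 0.0414)^2 = $18,746.65
NPV = -$18,600.00 + $15,491.65 + $18,746.65 = $15,638.29

$15,638.29


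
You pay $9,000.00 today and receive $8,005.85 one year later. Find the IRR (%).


Formula: IRR = C1/C0 - 1
Substituting: IRR = $8,005.85 / $9,000.00 - 1
Ratio: 0.889539 - 1 = -0.110461
IRR = -11.0461%

-11.0461%


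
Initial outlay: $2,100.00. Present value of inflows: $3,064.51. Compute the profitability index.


Formula: PI = PV(cash flows) / initial investment
Substituting: PI = $3,064.51 / $2,100.00
PI = 1.4593

1.4593


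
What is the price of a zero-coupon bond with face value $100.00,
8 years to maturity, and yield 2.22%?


Formula: Price = FV / (1 + r)^n
Substituting: Price = $100.00 / (1 + 0.0222)^8
Discount factor: (1.0222)^8 = 1.19203
Price = $100.00 / 1.19203 = $83.89

$83.89


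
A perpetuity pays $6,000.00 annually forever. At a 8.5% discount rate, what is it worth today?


Formula: PV = C / r
Substituting: PV = $6,000.00 / 0.085
PV = $70,588.24

$70,588.24


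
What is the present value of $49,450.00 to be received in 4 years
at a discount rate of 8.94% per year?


Formula: PV = FV / (1 + r)^n
Substituting: PV = $49,450.00 / (1 + 0.0894)^4
Discount factor: (1.0894)^4 = 1.408476
PV = $49,450.00 / 1.408476 = $35,108.87

$35,108.87


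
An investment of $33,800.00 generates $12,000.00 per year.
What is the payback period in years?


Formula: Payback = investment / annual cash flow
Substituting: Payback = $33,800.00 / $12,000.00
Payback = 2.8167 years

2.8167 years


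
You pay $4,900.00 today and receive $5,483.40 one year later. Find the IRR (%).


Formula: IRR = C1/C0 - 1
Substituting: IRR = $5,483.40 / $4,900.00 - 1
Ratio: 1.119061 - 1 = 0.119061
IRR = 11.9061%

11.9061%


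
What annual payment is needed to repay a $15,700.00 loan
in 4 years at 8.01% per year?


Formula: PMT = PV * r / (1 - (1+r)^(-n))
Denominator: 1 - (1 + 0.0801)^(-4) = 0.265242
Numerator: $15,700.00 * 0.0801 = 1257.57
PMT = 1257.57 / 0.265242 = $4,741.21

$4,741.21


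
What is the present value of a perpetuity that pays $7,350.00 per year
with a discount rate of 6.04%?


Formula: PV = C / r
Substituting: PV = $7,350.00 / 0.0604
PV = $121,688.74

$121,688.74


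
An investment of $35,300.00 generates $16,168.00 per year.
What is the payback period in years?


Formula: Payback = investment / annual cash flow
Substituting: Payback = $35,300.00 / $16,168.00
Payback = 2.1833 years

2.1833 years


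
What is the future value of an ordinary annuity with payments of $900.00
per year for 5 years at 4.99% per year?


Formula: FV = PMT * ((1+r)^n - 1) / r
Growth factor: (1 + 0.0499)^5 = 1.275674
Numerator: 1.275674 - 1 = 0.275674
FV = $900.00 * 0.275674 / 0.0499 = $4,972.07

$4,972.07


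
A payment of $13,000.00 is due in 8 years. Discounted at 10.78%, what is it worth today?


Formula: PV = FV / (1 + r)^n
Substituting: PV = $13,000.00 / (1 + 0.1078)^8
Discount factor: (1.1078)^8 = 2.26825
PV = $13,000.00 / 2.26825 = $5,731.29

$5,731.29


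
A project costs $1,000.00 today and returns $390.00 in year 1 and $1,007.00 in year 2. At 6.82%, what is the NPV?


Formula: NPV = C0 + C1/(1+r) + C2/(1+r)^2
Discount C1: $390.00 / (1 + 0.0682) = $365.10
Discount C2: $1,007.00 / (1 + 0.0682)^2 = $882.52
NPV = -$1,000.00 + $365.10 + $882.52 = $247.62

$247.62


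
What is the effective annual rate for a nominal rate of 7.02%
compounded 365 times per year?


Formula: EAR = (1 + r/m)^m - 1
Period rate: r/m = 0.0702 / 365 = 0.000192
Compounding: (1 + 0.000192)^365 = 1.072715
EAR = 1.072715 - 1 = 0.072715

0.072715


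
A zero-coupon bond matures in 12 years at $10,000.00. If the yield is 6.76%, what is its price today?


Formula: Price = FV / (1 + r)^n
Substituting: Price = $10,000.00 / (1 + 0.0676)^12
Discount factor: (1.0676)^12 = 2.192314
Price = $10,000.00 / 2.192314 = $4,561.39

$4,561.39


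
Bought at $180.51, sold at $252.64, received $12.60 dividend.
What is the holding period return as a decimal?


Formula: HPR = (P1 - P0 + D) / P0
Gain: $252.64 - $180.51 + $12.60 = $84.73
HPR = $84.73 / $180.51 = 0.4694

0.4694


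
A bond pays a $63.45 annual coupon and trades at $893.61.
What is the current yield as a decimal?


Formula: Current yield = annual coupon / price
Substituting: CY = $63.45 / $893.61
CY = 0.071004

0.071004


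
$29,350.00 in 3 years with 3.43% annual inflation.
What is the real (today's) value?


Formula: Real value = nominal / (1 + inflation)^years
Price level: (1 + 0.0343)^3 = 1.10647
Real value = $29,350.00 / 1.10647 = $26,525.80

$26,525.80


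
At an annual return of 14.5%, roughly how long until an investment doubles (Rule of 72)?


Formula: Years ≈ 72 / r
Substituting: Years ≈ 72 / 14.5
Years ≈ 5.0

5.0 years


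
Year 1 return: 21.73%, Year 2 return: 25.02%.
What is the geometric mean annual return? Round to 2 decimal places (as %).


Formula: Geometric mean = ((1+r1)*(1+r2))^(1/2) - 1
Product: (1 + 0.2173) * (1 + 0.2502) = 1.2173 * 1.2502 = 1.521868
Square root: 1.521868^0.5 = 1.23364
Geometric mean = 1.23364 - 1 = 0.23364
As percentage: 23.36%

23.36%


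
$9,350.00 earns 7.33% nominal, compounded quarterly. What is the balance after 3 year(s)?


Formula: FV = P * (1 + r/m)^(m*t)
Period rate: r/m = 0.0733 / 4 = 0.018325
Total periods: m*t = 4 * 3 = 12
Growth factor: (1 + 0.018325)^12 = 1.243474
FV = $9,350.00 * 1.243474 = $11,626.49

$11,626.49


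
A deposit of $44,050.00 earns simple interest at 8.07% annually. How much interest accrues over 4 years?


Formula: I = P * r * t
Substituting: I = $44,050.00 * 0.0807 * 4
Step: I = $44,050.00 * 0.3228
I = $14,219.34

$14,219.34


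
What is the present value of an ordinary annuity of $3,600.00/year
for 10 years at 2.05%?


Formula: PV = PMT * (1 - (1+r)^(-n)) / r
Discount factor: (1 + 0.0205)^(-10) = 0.816338
Bracket: 1 - 0.816338 = 0.183662
PV = $3,600.00 * 0.183662 / 0.0205 = $32,252.87

$32,252.87


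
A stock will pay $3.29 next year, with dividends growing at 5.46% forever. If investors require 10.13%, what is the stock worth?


Formula: P = D1 / (r - g)
Spread: r - g = 0.1013 - 0.0546 = 0.0467
Substituting: P = $3.29 / 0.0467
P = $70.45

$70.45


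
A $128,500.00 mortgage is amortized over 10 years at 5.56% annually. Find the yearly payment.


Formula: PMT = PV * r / (1 - (1+r)^(-n))
Denominator: 1 - (1 + 0.0556)^(-10) = 0.417888
Numerator: $128,500.00 * 0.0556 = 7144.6
PMT = 7144.6 / 0.417888 = $17,096.91

$17,096.91


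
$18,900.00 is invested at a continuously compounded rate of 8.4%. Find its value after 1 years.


Formula: FV = P * e^(r*t)
Exponent: r*t = 0.084 * 1 = 0.084
e^(0.084) = 1.087629
FV = $18,900.00 * 1.087629 = $20,556.19

$20,556.19


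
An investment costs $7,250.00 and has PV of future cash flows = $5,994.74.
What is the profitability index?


Formula: PI = PV(cash flows) / initial investment
Substituting: PI = $5,994.74 / $7,250.00
PI = 0.8269

0.8269


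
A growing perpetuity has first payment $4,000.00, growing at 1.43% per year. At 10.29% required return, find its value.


Formula: PV = C / (r - g)
Spread: r - g = 0.1029 - 0.0143 = 0.0886
Substituting: PV = $4,000.00 / 0.0886
PV = $45,146.73

$45,146.73


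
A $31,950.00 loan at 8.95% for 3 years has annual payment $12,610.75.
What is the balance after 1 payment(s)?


Formula: Balance = PV*(1+r)^k - PMT*((1+r)^k - 1)/r
Growth: (1 + 0.0895)^1 = 1.0895
Accumulated factor: ((1+r)^k - 1)/r = 1.0
Balance = $31,950.00 * 1.0895 - $12,610.75 * 1.0
Balance = $22,198.78

$22,198.78


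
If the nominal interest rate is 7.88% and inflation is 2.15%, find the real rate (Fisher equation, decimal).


Formula: (1 + r_real) = (1 + r_nom) / (1 + inflation)
Substituting: (1 + r_real) = 1.0788 / 1.0215
(1 + r_real) = 1.056094
r_real = 1.056094 - 1 = 0.056094

0.056094


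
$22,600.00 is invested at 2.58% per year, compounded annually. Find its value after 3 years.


Formula: FV = P * (1 + r)^n
Substituting: FV = $22,600.00 * (1 + 0.0258)^3
Growth factor: (1.0258)^3 = 1.079414
FV = $22,600.00 * 1.079414 = $24,394.76

$24,394.76


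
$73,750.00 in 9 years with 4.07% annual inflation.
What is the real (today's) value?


Formula: Real value = nominal / (1 + inflation)^years
Price level: (1 + 0.0407)^9 = 1.431957
Real value = $73,750.00 / 1.431957 = $51,502.94

$51,502.94


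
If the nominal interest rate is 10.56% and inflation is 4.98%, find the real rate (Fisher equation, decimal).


Formula: (1 + r_real) = (1 + r_nom) / (1 + inflation)
Substituting: (1 + r_real) = 1.1056 / 1.0498
(1 + r_real) = 1.053153
r_real = 1.053153 - 1 = 0.053153

0.053153


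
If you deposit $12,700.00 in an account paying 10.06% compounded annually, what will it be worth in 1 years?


Formula: FV = P * (1 + r)^n
Substituting: FV = $12,700.00 * (1 + 0.1006)^1
Growth factor: (1.1006)^1 = 1.1006
FV = $12,700.00 * 1.1006 = $13,977.62

$13,977.62


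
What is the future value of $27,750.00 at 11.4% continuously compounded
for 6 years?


Formula: FV = P * e^(r*t)
Exponent: r*t = 0.114 * 6 = 0.684
e^(0.684) = 1.981789
FV = $27,750.00 * 1.981789 = $54,994.65

$54,994.65


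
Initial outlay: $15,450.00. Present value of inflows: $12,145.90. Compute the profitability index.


Formula: PI = PV(cash flows) / initial investment
Substituting: PI = $12,145.90 / $15,450.00
PI = 0.7861

0.7861


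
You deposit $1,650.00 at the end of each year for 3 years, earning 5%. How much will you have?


Formula: FV = PMT * ((1+r)^n - 1) / r
Growth factor: (1 + 0.05)^3 = 1.157625
Numerator: 1.157625 - 1 = 0.157625
FV = $1,650.00 * 0.157625 / 0.05 = $5,201.63

$5,201.63


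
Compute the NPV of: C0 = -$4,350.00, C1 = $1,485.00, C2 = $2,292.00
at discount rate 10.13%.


Formula: NPV = C0 + C1/(1+r) + C2/(1+r)^2
Discount C1: $1,485.00 / (1 + 0.1013) = $1,348.41
Discount C2: $2,292.00 / (1 + 0.1013)^2 = $1,889.75
NPV = -$4,350.00 + $1,348.41 + $1,889.75 = -$1,111.85

-$1,111.85


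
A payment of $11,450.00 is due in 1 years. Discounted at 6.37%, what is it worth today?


Formula: PV = FV / (1 + r)^n
Substituting: PV = $11,450.00 / (1 + 0.0637)^1
Discount factor: (1.0637)^1 = 1.0637
PV = $11,450.00 / 1.0637 = $10,764.31

$10,764.31


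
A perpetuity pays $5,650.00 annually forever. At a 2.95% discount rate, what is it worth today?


Formula: PV = C / r
Substituting: PV = $5,650.00 / 0.0295
PV = $191,525.42

$191,525.42


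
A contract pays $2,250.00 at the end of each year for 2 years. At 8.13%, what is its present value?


Formula: PV = PMT * (1 - (1+r)^(-n)) / r
Discount factor: (1 + 0.0813)^(-2) = 0.855279
Bracket: 1 - 0.855279 = 0.144721
PV = $2,250.00 * 0.144721 / 0.0813 = $4,005.21

$4,005.21


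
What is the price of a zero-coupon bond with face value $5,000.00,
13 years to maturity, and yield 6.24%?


Formula: Price = FV / (1 + r)^n
Substituting: Price = $5,000.00 / (1 + 0.0624)^13
Discount factor: (1.0624)^13 = 2.196569
Price = $5,000.00 / 2.196569 = $2,276.28

$2,276.28


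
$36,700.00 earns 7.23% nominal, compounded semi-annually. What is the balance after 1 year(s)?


Formula: FV = P * (1 + r/m)^(m*t)
Period rate: r/m = 0.0723 / 2 = 0.03615
Total periods: m*t = 2 * 1 = 2
Growth factor: (1 + 0.03615)^2 = 1.073607
FV = $36,700.00 * 1.073607 = $39,401.37

$39,401.37


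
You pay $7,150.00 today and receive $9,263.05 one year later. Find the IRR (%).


Formula: IRR = C1/C0 - 1
Substituting: IRR = $9,263.05 / $7,150.00 - 1
Ratio: 1.295531 - 1 = 0.295531
IRR = 29.5531%

29.5531%


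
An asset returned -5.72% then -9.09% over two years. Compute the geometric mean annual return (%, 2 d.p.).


Formula: Geometric mean = ((1+r1)*(1+r2))^(1/2) - 1
Product: (1 + -0.0572) * (1 + -0.0909) = 0.9428 * 0.9091 = 0.857099
Square root: 0.857099^0.5 = 0.925797
Geometric mean = 0.925797 - 1 = -0.074203
As percentage: -7.42%

-7.42%


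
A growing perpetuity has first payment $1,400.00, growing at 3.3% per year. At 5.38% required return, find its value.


Formula: PV = C / (r - g)
Spread: r - g = 0.0538 - 0.033 = 0.0208
Substituting: PV = $1,400.00 / 0.0208
PV = $67,307.69

$67,307.69


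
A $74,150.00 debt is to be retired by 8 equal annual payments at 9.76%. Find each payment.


Formula: PMT = PV * r / (1 - (1+r)^(-n))
Denominator: 1 - (1 + 0.0976)^(-8) = 0.525269
Numerator: $74,150.00 * 0.0976 = 7237.04
PMT = 7237.04 / 0.525269 = $13,777.77

$13,777.77


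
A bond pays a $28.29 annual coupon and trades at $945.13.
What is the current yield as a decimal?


Formula: Current yield = annual coupon / price
Substituting: CY = $28.29 / $945.13
CY = 0.029932

0.029932


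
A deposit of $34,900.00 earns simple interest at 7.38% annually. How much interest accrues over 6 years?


Formula: I = P * r * t
Substituting: I = $34,900.00 * 0.0738 * 6
Step: I = $34,900.00 * 0.4428
I = $15,453.72

$15,453.72


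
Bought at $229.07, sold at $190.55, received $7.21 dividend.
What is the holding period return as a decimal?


Formula: HPR = (P1 - P0 + D) / P0
Gain: $190.55 - $229.07 + $7.21 = -$31.31
HPR = -$31.31 / $229.07 = -0.1367

-0.1367


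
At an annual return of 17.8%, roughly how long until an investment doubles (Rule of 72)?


Formula: Years ≈ 72 / r
Substituting: Years ≈ 72 / 17.8
Years ≈ 4.0

4.0 years


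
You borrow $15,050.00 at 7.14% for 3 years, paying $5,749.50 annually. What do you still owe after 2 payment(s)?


Formula: Balance = PV*(1+r)^k - PMT*((1+r)^k - 1)/r
Growth: (1 + 0.0714)^2 = 1.147898
Accumulated factor: ((1+r)^k - 1)/r = 2.0714
Balance = $15,050.00 * 1.147898 - $5,749.50 * 2.0714
Balance = $5,366.35

$5,366.35


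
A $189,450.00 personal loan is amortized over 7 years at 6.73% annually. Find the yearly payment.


Formula: PMT = PV * r / (1 - (1+r)^(-n))
Denominator: 1 - (1 + 0.0673)^(-7) = 0.366138
Numerator: $189,450.00 * 0.0673 = 12749.985
PMT = 12749.985 / 0.366138 = $34,822.86

$34,822.86


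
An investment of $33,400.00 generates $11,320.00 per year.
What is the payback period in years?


Formula: Payback = investment / annual cash flow
Substituting: Payback = $33,400.00 / $11,320.00
Payback = 2.9505 years

2.9505 years


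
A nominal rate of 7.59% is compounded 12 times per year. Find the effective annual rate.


Formula: EAR = (1 + r/m)^m - 1
Period rate: r/m = 0.0759 / 12 = 0.006325
Compounding: (1 + 0.006325)^12 = 1.078597
EAR = 1.078597 - 1 = 0.078597

0.078597


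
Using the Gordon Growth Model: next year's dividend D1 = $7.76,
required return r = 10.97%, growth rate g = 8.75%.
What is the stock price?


Formula: P = D1 / (r - g)
Spread: r - g = 0.1097 - 0.0875 = 0.0222
Substituting: P = $7.76 / 0.0222
P = $349.55

$349.55


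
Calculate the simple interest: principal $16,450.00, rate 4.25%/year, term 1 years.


Formula: I = P * r * t
Substituting: I = $16,450.00 * 0.0425 * 1
Step: I = $16,450.00 * 0.0425
I = $699.13

$699.13


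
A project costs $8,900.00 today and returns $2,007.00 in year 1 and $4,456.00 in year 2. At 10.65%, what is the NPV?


Formula: NPV = C0 + C1/(1+r) + C2/(1+r)^2
Discount C1: $2,007.00 / (1 + 0.1065) = $1,813.83
Discount C2: $4,456.00 / (1 + 0.1065)^2 = $3,639.51
NPV = -$8,900.00 + $1,813.83 + $3,639.51 = -$3,446.67

-$3,446.67


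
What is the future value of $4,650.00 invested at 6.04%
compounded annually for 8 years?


Formula: FV = P * (1 + r)^n
Substituting: FV = $4,650.00 * (1 + 0.0604)^8
Growth factor: (1.0604)^8 = 1.598666
FV = $4,650.00 * 1.598666 = $7,433.80

$7,433.80


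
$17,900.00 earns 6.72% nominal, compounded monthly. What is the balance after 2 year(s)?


Formula: FV = P * (1 + r/m)^(m*t)
Period rate: r/m = 0.0672 / 12 = 0.0056
Total periods: m*t = 12 * 2 = 24
Growth factor: (1 + 0.0056)^24 = 1.143421
FV = $17,900.00 * 1.143421 = $20,467.24

$20,467.24


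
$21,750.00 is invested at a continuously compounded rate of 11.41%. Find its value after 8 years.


Formula: FV = P * e^(r*t)
Exponent: r*t = 0.1141 * 8 = 0.9128
e^(0.9128) = 2.491288
FV = $21,750.00 * 2.491288 = $54,185.52

$54,185.52


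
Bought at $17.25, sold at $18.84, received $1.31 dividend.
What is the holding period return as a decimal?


Formula: HPR = (P1 - P0 + D) / P0
Gain: $18.84 - $17.25 + $1.31 = $2.90
HPR = $2.90 / $17.25 = 0.1681

0.1681


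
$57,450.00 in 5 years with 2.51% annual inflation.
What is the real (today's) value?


Formula: Real value = nominal / (1 + inflation)^years
Price level: (1 + 0.0251)^5 = 1.13196
Real value = $57,450.00 / 1.13196 = $50,752.67

$50,752.67


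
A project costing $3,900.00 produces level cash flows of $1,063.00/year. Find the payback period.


Formula: Payback = investment / annual cash flow
Substituting: Payback = $3,900.00 / $1,063.00
Payback = 3.6689 years

3.6689 years


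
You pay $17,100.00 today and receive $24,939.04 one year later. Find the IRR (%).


Formula: IRR = C1/C0 - 1
Substituting: IRR = $24,939.04 / $17,100.00 - 1
Ratio: 1.458423 - 1 = 0.458423
IRR = 45.8423%

45.8423%


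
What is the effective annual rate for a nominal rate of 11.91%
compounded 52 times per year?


Formula: EAR = (1 + r/m)^m - 1
Period rate: r/m = 0.1191 / 52 = 0.00229
Compounding: (1 + 0.00229)^52 = 1.126329
EAR = 1.126329 - 1 = 0.126329

0.126329


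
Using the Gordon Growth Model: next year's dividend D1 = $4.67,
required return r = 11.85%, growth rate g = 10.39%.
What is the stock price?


Formula: P = D1 / (r - g)
Spread: r - g = 0.1185 - 0.1039 = 0.0146
Substituting: P = $4.67 / 0.0146
P = $319.86

$319.86


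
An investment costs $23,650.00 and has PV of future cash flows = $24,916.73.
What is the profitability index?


Formula: PI = PV(cash flows) / initial investment
Substituting: PI = $24,916.73 / $23,650.00
PI = 1.0536

1.0536


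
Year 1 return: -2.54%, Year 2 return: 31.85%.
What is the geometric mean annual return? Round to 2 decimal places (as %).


Formula: Geometric mean = ((1+r1)*(1+r2))^(1/2) - 1
Product: (1 + -0.0254) * (1 + 0.3185) = 0.9746 * 1.3185 = 1.28501
Square root: 1.28501^0.5 = 1.133583
Geometric mean = 1.133583 - 1 = 0.133583
As percentage: 13.36%

13.36%


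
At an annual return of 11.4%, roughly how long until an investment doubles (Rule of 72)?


Formula: Years ≈ 72 / r
Substituting: Years ≈ 72 / 11.4
Years ≈ 6.3

6.3 years


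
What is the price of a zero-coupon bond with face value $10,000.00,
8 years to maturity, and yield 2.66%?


Formula: Price = FV / (1 + r)^n
Substituting: Price = $10,000.00 / (1 + 0.0266)^8
Discount factor: (1.0266)^8 = 1.233701
Price = $10,000.00 / 1.233701 = $8,105.69

$8,105.69


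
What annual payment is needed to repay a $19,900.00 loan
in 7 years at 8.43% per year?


Formula: PMT = PV * r / (1 - (1+r)^(-n))
Denominator: 1 - (1 + 0.0843)^(-7) = 0.432516
Numerator: $19,900.00 * 0.0843 = 1677.57
PMT = 1677.57 / 0.432516 = $3,878.63

$3,878.63


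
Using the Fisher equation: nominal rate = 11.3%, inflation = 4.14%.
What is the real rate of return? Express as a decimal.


Formula: (1 + r_real) = (1 + r_nom) / (1 + inflation)
Substituting: (1 + r_real) = 1.113 / 1.0414
(1 + r_real) = 1.068754
r_real = 1.068754 - 1 = 0.068754

0.068754


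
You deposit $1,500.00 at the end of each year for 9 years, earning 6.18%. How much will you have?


Formula: FV = PMT * ((1+r)^n - 1) / r
Growth factor: (1 + 0.0618)^9 = 1.715475
Numerator: 1.715475 - 1 = 0.715475
FV = $1,500.00 * 0.715475 / 0.0618 = $17,365.91

$17,365.91


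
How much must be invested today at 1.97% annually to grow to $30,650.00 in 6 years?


Formula: PV = FV / (1 + r)^n
Substituting: PV = $30,650.00 / (1 + 0.0197)^6
Discount factor: (1.0197)^6 = 1.124177
PV = $30,650.00 / 1.124177 = $27,264.40

$27,264.40


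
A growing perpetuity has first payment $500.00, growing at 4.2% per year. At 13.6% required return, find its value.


Formula: PV = C / (r - g)
Spread: r - g = 0.136 - 0.042 = 0.094
Substituting: PV = $500.00 / 0.094
PV = $5,319.15

$5,319.15


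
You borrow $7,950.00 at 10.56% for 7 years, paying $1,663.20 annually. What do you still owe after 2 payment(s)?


Formula: Balance = PV*(1+r)^k - PMT*((1+r)^k - 1)/r
Growth: (1 + 0.1056)^2 = 1.222351
Accumulated factor: ((1+r)^k - 1)/r = 2.1056
Balance = $7,950.00 * 1.222351 - $1,663.20 * 2.1056
Balance = $6,215.66

$6,215.66


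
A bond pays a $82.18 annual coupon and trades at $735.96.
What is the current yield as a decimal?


Formula: Current yield = annual coupon / price
Substituting: CY = $82.18 / $735.96
CY = 0.111664

0.111664


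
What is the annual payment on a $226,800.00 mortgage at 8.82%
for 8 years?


Formula: PMT = PV * r / (1 - (1+r)^(-n))
Denominator: 1 - (1 + 0.0882)^(-8) = 0.491454
Numerator: $226,800.00 * 0.0882 = 20003.76
PMT = 20003.76 / 0.491454 = $40,703.22

$40,703.22


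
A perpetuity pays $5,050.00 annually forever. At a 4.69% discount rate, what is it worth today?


Formula: PV = C / r
Substituting: PV = $5,050.00 / 0.0469
PV = $107,675.91

$107,675.91


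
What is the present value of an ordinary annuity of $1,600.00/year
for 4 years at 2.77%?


Formula: PV = PMT * (1 - (1+r)^(-n)) / r
Discount factor: (1 + 0.0277)^(-4) = 0.896468
Bracket: 1 - 0.896468 = 0.103532
PV = $1,600.00 * 0.103532 / 0.0277 = $5,980.21

$5,980.21


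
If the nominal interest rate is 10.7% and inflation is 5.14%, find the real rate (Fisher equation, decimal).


Formula: (1 + r_real) = (1 + r_nom) / (1 + inflation)
Substituting: (1 + r_real) = 1.107 / 1.0514
(1 + r_real) = 1.052882
r_real = 1.052882 - 1 = 0.052882

0.052882


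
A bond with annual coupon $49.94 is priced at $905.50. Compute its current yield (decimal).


Formula: Current yield = annual coupon / price
Substituting: CY = $49.94 / $905.50
CY = 0.055152

0.055152


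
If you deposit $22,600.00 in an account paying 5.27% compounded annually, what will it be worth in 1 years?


Formula: FV = P * (1 + r)^n
Substituting: FV = $22,600.00 * (1 + 0.0527)^1
Growth factor: (1.0527)^1 = 1.0527
FV = $22,600.00 * 1.0527 = $23,791.02

$23,791.02


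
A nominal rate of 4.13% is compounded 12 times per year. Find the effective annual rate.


Formula: EAR = (1 + r/m)^m - 1
Period rate: r/m = 0.0413 / 12 = 0.003442
Compounding: (1 + 0.003442)^12 = 1.042091
EAR = 1.042091 - 1 = 0.042091

0.042091


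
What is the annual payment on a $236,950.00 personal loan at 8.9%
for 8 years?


Formula: PMT = PV * r / (1 - (1+r)^(-n))
Denominator: 1 - (1 + 0.089)^(-8) = 0.494435
Numerator: $236,950.00 * 0.089 = 21088.55
PMT = 21088.55 / 0.494435 = $42,651.81

$42,651.81


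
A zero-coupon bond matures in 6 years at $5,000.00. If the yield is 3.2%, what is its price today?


Formula: Price = FV / (1 + r)^n
Substituting: Price = $5,000.00 / (1 + 0.032)^6
Discount factor: (1.032)^6 = 1.208031
Price = $5,000.00 / 1.208031 = $4,138.97

$4,138.97


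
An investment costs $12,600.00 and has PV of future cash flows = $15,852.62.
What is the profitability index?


Formula: PI = PV(cash flows) / initial investment
Substituting: PI = $15,852.62 / $12,600.00
PI = 1.2581

1.2581


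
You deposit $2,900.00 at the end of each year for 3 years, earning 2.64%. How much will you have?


Formula: FV = PMT * ((1+r)^n - 1) / r
Growth factor: (1 + 0.0264)^3 = 1.081309
Numerator: 1.081309 - 1 = 0.081309
FV = $2,900.00 * 0.081309 / 0.0264 = $8,931.70

$8,931.70


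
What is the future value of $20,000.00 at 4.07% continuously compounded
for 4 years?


Formula: FV = P * e^(r*t)
Exponent: r*t = 0.0407 * 4 = 0.1628
e^(0.1628) = 1.176801
FV = $20,000.00 * 1.176801 = $23,536.03

$23,536.03


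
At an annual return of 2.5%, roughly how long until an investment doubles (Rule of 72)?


Formula: Years ≈ 72 / r
Substituting: Years ≈ 72 / 2.5
Years ≈ 28.8

28.8 years


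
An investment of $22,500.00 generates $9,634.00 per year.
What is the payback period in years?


Formula: Payback = investment / annual cash flow
Substituting: Payback = $22,500.00 / $9,634.00
Payback = 2.3355 years

2.3355 years


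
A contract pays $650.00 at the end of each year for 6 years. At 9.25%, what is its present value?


Formula: PV = PMT * (1 - (1+r)^(-n)) / r
Discount factor: (1 + 0.0925)^(-6) = 0.588127
Bracket: 1 - 0.588127 = 0.411873
PV = $650.00 * 0.411873 / 0.0925 = $2,894.24

$2,894.24


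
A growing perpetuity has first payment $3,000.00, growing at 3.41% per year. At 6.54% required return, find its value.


Formula: PV = C / (r - g)
Spread: r - g = 0.0654 - 0.0341 = 0.0313
Substituting: PV = $3,000.00 / 0.0313
PV = $95,846.65

$95,846.65


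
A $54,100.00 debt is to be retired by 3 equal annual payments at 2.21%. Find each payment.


Formula: PMT = PV * r / (1 - (1+r)^(-n))
Denominator: 1 - (1 + 0.0221)^(-3) = 0.063474
Numerator: $54,100.00 * 0.0221 = 1195.61
PMT = 1195.61 / 0.063474 = $18,836.21

$18,836.21


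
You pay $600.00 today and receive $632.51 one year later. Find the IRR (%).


Formula: IRR = C1/C0 - 1
Substituting: IRR = $632.51 / $600.00 - 1
Ratio: 1.054183 - 1 = 0.054183
IRR = 5.4183%

5.4183%


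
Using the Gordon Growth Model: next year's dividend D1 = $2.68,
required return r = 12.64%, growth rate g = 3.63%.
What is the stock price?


Formula: P = D1 / (r - g)
Spread: r - g = 0.1264 - 0.0363 = 0.0901
Substituting: P = $2.68 / 0.0901
P = $29.74

$29.74


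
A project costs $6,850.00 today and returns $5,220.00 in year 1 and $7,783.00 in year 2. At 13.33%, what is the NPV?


Formula: NPV = C0 + C1/(1+r) + C2/(1+r)^2
Discount C1: $5,220.00 / (1 + 0.1333) = $4,606.02
Discount C2: $7,783.00 / (1 + 0.1333)^2 = $6,059.79
NPV = -$6,850.00 + $4,606.02 + $6,059.79 = $3,815.80

$3,815.80


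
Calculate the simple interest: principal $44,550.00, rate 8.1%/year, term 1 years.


Formula: I = P * r * t
Substituting: I = $44,550.00 * 0.081 * 1
Step: I = $44,550.00 * 0.081
I = $3,608.55

$3,608.55


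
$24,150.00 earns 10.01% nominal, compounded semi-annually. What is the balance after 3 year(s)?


Formula: FV = P * (1 + r/m)^(m*t)
Period rate: r/m = 0.1001 / 2 = 0.05005
Total periods: m*t = 2 * 3 = 6
Growth factor: (1 + 0.05005)^6 = 1.340479
FV = $24,150.00 * 1.340479 = $32,372.56

$32,372.56


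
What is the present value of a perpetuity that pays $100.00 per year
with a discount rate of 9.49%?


Formula: PV = C / r
Substituting: PV = $100.00 / 0.0949
PV = $1,053.74

$1,053.74


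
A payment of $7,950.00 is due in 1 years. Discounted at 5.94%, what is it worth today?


Formula: PV = FV / (1 + r)^n
Substituting: PV = $7,950.00 / (1 + 0.0594)^1
Discount factor: (1.0594)^1 = 1.0594
PV = $7,950.00 / 1.0594 = $7,504.25

$7,504.25


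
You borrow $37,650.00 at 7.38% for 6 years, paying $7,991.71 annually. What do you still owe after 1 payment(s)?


Formula: Balance = PV*(1+r)^k - PMT*((1+r)^k - 1)/r
Growth: (1 + 0.0738)^1 = 1.0738
Accumulated factor: ((1+r)^k - 1)/r = 1.0
Balance = $37,650.00 * 1.0738 - $7,991.71 * 1.0
Balance = $32,436.86

$32,436.86


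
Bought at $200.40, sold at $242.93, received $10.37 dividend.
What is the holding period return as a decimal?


Formula: HPR = (P1 - P0 + D) / P0
Gain: $242.93 - $200.40 + $10.37 = $52.90
HPR = $52.90 / $200.40 = 0.264

0.264


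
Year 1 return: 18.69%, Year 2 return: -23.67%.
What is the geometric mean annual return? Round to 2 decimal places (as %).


Formula: Geometric mean = ((1+r1)*(1+r2))^(1/2) - 1
Product: (1 + 0.1869) * (1 + -0.2367) = 1.1869 * 0.7633 = 0.905961
Square root: 0.905961^0.5 = 0.95182
Geometric mean = 0.95182 - 1 = -0.04818
As percentage: -4.82%

-4.82%


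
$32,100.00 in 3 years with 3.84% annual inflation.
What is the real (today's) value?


Formula: Real value = nominal / (1 + inflation)^years
Price level: (1 + 0.0384)^3 = 1.11968
Real value = $32,100.00 / 1.11968 = $28,668.90

$28,668.90


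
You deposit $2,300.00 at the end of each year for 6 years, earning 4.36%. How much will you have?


Formula: FV = PMT * ((1+r)^n - 1) / r
Growth factor: (1 + 0.0436)^6 = 1.291827
Numerator: 1.291827 - 1 = 0.291827
FV = $2,300.00 * 0.291827 / 0.0436 = $15,394.55

$15,394.55


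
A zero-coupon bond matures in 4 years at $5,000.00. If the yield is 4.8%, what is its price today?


Formula: Price = FV / (1 + r)^n
Substituting: Price = $5,000.00 / (1 + 0.048)^4
Discount factor: (1.048)^4 = 1.206272
Price = $5,000.00 / 1.206272 = $4,145.00

$4,145.00


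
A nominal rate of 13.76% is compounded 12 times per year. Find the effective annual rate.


Formula: EAR = (1 + r/m)^m - 1
Period rate: r/m = 0.1376 / 12 = 0.011467
Compounding: (1 + 0.011467)^12 = 1.146618
EAR = 1.146618 - 1 = 0.146618

0.146618


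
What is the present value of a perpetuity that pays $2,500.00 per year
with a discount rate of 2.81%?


Formula: PV = C / r
Substituting: PV = $2,500.00 / 0.0281
PV = $88,967.97

$88,967.97


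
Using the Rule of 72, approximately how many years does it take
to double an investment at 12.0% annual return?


Formula: Years ≈ 72 / r
Substituting: Years ≈ 72 / 12.0
Years ≈ 6.0

6.0 years


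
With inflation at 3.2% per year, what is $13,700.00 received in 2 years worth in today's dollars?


Formula: Real value = nominal / (1 + inflation)^years
Price level: (1 + 0.032)^2 = 1.065024
Real value = $13,700.00 / 1.065024 = $12,863.56

$12,863.56


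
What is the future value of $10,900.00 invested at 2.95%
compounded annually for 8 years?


Formula: FV = P * (1 + r)^n
Substituting: FV = $10,900.00 * (1 + 0.0295)^8
Growth factor: (1.0295)^8 = 1.261859
FV = $10,900.00 * 1.261859 = $13,754.26

$13,754.26


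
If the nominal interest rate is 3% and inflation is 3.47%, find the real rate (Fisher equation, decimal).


Formula: (1 + r_real) = (1 + r_nom) / (1 + inflation)
Substituting: (1 + r_real) = 1.03 / 1.0347
(1 + r_real) = 0.995458
r_real = 0.995458 - 1 = -0.004542

-0.004542


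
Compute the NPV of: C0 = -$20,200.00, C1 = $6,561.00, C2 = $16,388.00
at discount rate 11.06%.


Formula: NPV = C0 + C1/(1+r) + C2/(1+r)^2
Discount C1: $6,561.00 / (1 + 0.1106) = $5,907.62
Discount C2: $16,388.00 / (1 + 0.1106)^2 = $13,286.50
NPV = -$20,200.00 + $5,907.62 + $13,286.50 = -$1,005.88

-$1,005.88


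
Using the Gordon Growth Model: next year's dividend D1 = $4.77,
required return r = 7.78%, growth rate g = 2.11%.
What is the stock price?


Formula: P = D1 / (r - g)
Spread: r - g = 0.0778 - 0.0211 = 0.0567
Substituting: P = $4.77 / 0.0567
P = $84.13

$84.13


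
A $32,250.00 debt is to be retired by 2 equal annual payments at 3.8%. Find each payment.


Formula: PMT = PV * r / (1 - (1+r)^(-n))
Denominator: 1 - (1 + 0.038)^(-2) = 0.071878
Numerator: $32,250.00 * 0.038 = 1225.5
PMT = 1225.5 / 0.071878 = $17,049.84

$17,049.84


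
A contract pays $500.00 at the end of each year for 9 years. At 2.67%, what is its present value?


Formula: PV = PMT * (1 - (1+r)^(-n)) / r
Discount factor: (1 + 0.0267)^(-9) = 0.788875
Bracket: 1 - 0.788875 = 0.211125
PV = $500.00 * 0.211125 / 0.0267 = $3,953.66

$3,953.66


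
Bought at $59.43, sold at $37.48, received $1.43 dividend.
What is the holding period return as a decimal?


Formula: HPR = (P1 - P0 + D) / P0
Gain: $37.48 - $59.43 + $1.43 = -$20.52
HPR = -$20.52 / $59.43 = -0.3453

-0.3453


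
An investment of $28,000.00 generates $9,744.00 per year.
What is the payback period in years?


Formula: Payback = investment / annual cash flow
Substituting: Payback = $28,000.00 / $9,744.00
Payback = 2.8736 years

2.8736 years


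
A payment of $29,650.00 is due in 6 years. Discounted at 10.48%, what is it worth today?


Formula: PV = FV / (1 + r)^n
Substituting: PV = $29,650.00 / (1 + 0.1048)^6
Discount factor: (1.1048)^6 = 1.818453
PV = $29,650.00 / 1.818453 = $16,305.07

$16,305.07


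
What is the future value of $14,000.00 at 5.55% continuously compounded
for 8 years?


Formula: FV = P * e^(r*t)
Exponent: r*t = 0.0555 * 8 = 0.444
e^(0.444) = 1.55893
FV = $14,000.00 * 1.55893 = $21,825.03

$21,825.03


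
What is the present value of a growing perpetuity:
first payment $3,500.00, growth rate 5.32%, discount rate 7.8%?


Formula: PV = C / (r - g)
Spread: r - g = 0.078 - 0.0532 = 0.0248
Substituting: PV = $3,500.00 / 0.0248
PV = $141,129.03

$141,129.03


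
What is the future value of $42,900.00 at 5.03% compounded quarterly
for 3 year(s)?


Formula: FV = P * (1 + r/m)^(m*t)
Period rate: r/m = 0.0503 / 4 = 0.012575
Total periods: m*t = 4 * 3 = 12
Growth factor: (1 + 0.012575)^12 = 1.161787
FV = $42,900.00 * 1.161787 = $49,840.65

$49,840.65


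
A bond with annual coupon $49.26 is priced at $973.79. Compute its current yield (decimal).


Formula: Current yield = annual coupon / price
Substituting: CY = $49.26 / $973.79
CY = 0.050586

0.050586


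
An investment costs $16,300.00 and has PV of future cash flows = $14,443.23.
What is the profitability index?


Formula: PI = PV(cash flows) / initial investment
Substituting: PI = $14,443.23 / $16,300.00
PI = 0.8861

0.8861


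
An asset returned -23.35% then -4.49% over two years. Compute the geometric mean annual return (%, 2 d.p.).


Formula: Geometric mean = ((1+r1)*(1+r2))^(1/2) - 1
Product: (1 + -0.2335) * (1 + -0.0449) = 0.7665 * 0.9551 = 0.732084
Square root: 0.732084^0.5 = 0.855619
Geometric mean = 0.855619 - 1 = -0.144381
As percentage: -14.44%

-14.44%


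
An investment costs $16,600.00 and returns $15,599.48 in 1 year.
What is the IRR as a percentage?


Formula: IRR = C1/C0 - 1
Substituting: IRR = $15,599.48 / $16,600.00 - 1
Ratio: 0.939728 - 1 = -0.060272
IRR = -6.0272%

-6.0272%


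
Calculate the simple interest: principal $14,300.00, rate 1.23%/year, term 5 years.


Formula: I = P * r * t
Substituting: I = $14,300.00 * 0.0123 * 5
Step: I = $14,300.00 * 0.0615
I = $879.45

$879.45


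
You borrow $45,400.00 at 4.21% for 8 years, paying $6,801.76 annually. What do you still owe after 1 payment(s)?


Formula: Balance = PV*(1+r)^k - PMT*((1+r)^k - 1)/r
Growth: (1 + 0.0421)^1 = 1.0421
Accumulated factor: ((1+r)^k - 1)/r = 1.0
Balance = $45,400.00 * 1.0421 - $6,801.76 * 1.0
Balance = $40,509.58

$40,509.58


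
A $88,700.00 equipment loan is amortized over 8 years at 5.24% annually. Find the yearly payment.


Formula: PMT = PV * r / (1 - (1+r)^(-n))
Denominator: 1 - (1 + 0.0524)^(-8) = 0.335411
Numerator: $88,700.00 * 0.0524 = 4647.88
PMT = 4647.88 / 0.335411 = $13,857.28

$13,857.28


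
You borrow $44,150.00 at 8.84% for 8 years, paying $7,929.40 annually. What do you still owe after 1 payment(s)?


Formula: Balance = PV*(1+r)^k - PMT*((1+r)^k - 1)/r
Growth: (1 + 0.0884)^1 = 1.0884
Accumulated factor: ((1+r)^k - 1)/r = 1.0
Balance = $44,150.00 * 1.0884 - $7,929.40 * 1.0
Balance = $40,123.46

$40,123.46


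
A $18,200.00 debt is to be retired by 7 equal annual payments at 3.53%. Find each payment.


Formula: PMT = PV * r / (1 - (1+r)^(-n))
Denominator: 1 - (1 + 0.0353)^(-7) = 0.215602
Numerator: $18,200.00 * 0.0353 = 642.46
PMT = 642.46 / 0.215602 = $2,979.84

$2,979.84


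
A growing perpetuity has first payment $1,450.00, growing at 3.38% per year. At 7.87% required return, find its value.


Formula: PV = C / (r - g)
Spread: r - g = 0.0787 - 0.0338 = 0.0449
Substituting: PV = $1,450.00 / 0.0449
PV = $32,293.99

$32,293.99


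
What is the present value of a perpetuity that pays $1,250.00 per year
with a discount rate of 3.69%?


Formula: PV = C / r
Substituting: PV = $1,250.00 / 0.0369
PV = $33,875.34

$33,875.34


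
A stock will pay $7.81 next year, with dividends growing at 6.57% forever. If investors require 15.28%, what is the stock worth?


Formula: P = D1 / (r - g)
Spread: r - g = 0.1528 - 0.0657 = 0.0871
Substituting: P = $7.81 / 0.0871
P = $89.67

$89.67


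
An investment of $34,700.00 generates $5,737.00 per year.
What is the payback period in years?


Formula: Payback = investment / annual cash flow
Substituting: Payback = $34,700.00 / $5,737.00
Payback = 6.0485 years

6.0485 years


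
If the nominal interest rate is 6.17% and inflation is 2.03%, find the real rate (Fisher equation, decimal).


Formula: (1 + r_real) = (1 + r_nom) / (1 + inflation)
Substituting: (1 + r_real) = 1.0617 / 1.0203
(1 + r_real) = 1.040576
r_real = 1.040576 - 1 = 0.040576

0.040576


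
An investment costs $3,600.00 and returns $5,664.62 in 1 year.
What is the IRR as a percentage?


Formula: IRR = C1/C0 - 1
Substituting: IRR = $5,664.62 / $3,600.00 - 1
Ratio: 1.573506 - 1 = 0.573506
IRR = 57.3506%

57.3506%


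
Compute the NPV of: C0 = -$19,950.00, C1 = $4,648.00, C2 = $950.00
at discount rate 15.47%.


Formula: NPV = C0 + C1/(1+r) + C2/(1+r)^2
Discount C1: $4,648.00 / (1 + 0.1547) = $4,025.29
Discount C2: $950.00 / (1 + 0.1547)^2 = $712.50
NPV = -$19,950.00 + $4,025.29 + $712.50 = -$15,212.21

-$15,212.21


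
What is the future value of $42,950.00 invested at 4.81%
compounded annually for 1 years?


Formula: FV = P * (1 + r)^n
Substituting: FV = $42,950.00 * (1 + 0.0481)^1
Growth factor: (1.0481)^1 = 1.0481
FV = $42,950.00 * 1.0481 = $45,015.90

$45,015.90
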